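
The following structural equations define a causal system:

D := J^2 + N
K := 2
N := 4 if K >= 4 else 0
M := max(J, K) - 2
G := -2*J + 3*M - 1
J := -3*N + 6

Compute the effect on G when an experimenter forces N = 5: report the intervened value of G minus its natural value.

18

Under do(N=5), the mechanism N := 4 if K >= 4 else 0 is discarded; N is fixed at 5.
J = -3*N + 6  [with N=5]  = -9
M = max(J, K) - 2  [with J=-9, K=2]  = 0
G = -2*J + 3*M - 1  [with J=-9, M=0]  = 17
Without intervention: N = 4 if K >= 4 else 0  [with K=2]  = 0; J = -3*N + 6  [with N=0]  = 6; M = max(J, K) - 2  [with J=6, K=2]  = 4; G = -2*J + 3*M - 1  [with J=6, M=4]  = -1.
Change = 17 − (-1) = 18.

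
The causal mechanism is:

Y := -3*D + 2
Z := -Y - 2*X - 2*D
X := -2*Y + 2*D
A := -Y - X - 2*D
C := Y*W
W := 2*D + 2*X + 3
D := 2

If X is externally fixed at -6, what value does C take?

20

The intervention breaks the incoming arrows to X: X := -2*Y + 2*D no longer applies, and X = -6.
Y = -3*D + 2  [with D=2]  = -4
W = 2*D + 2*X + 3  [with D=2, X=-6]  = -5
C = Y*W  [with Y=-4, W=-5]  = 20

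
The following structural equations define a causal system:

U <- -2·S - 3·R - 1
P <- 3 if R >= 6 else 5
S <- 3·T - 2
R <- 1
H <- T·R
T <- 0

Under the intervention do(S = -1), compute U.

The intervention breaks the incoming arrows to S: S <- 3·T - 2 no longer applies, and S = -1.
U = -2·S - 3·R - 1  [with S=-1, R=1]  = -2

-2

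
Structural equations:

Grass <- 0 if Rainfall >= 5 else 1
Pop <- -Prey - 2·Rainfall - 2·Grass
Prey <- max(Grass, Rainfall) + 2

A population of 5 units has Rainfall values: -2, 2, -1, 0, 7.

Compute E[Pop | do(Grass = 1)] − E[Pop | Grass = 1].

-4.05

The intervention sets Grass=1 in all 5 units regardless of Rainfall. Recomputing Pop per unit gives -1, -10, -3, -5, -25; average -8.8.
Observing Grass=1 restricts to units where Grass's equation naturally yields 1: Rainfall ∈ {-2, 2, -1, 0}. In that subpopulation Pop = -1, -10, -3, -5, mean -4.75.
Difference = -8.8 − (-4.75) = -4.05.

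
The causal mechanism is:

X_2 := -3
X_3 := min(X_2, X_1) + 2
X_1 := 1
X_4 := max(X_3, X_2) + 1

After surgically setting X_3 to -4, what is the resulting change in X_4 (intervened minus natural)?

-2

The intervention breaks the incoming arrows to X_3: X_3 := min(X_2, X_1) + 2 no longer applies, and X_3 = -4.
X_4 = max(X_3, X_2) + 1  [with X_3=-4, X_2=-3]  = -2
Without intervention: X_3 = min(X_2, X_1) + 2  [with X_2=-3, X_1=1]  = -1; X_4 = max(X_3, X_2) + 1  [with X_3=-1, X_2=-3]  = 0.
Change = -2 − 0 = -2.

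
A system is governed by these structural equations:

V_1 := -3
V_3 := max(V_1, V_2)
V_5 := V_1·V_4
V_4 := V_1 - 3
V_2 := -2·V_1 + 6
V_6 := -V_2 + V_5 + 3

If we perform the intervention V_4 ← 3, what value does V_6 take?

-18

Under do(V_4=3), the mechanism V_4 := V_1 - 3 is discarded; V_4 is fixed at 3.
V_2 = -2·V_1 + 6  [with V_1=-3]  = 12
V_5 = V_1·V_4  [with V_1=-3, V_4=3]  = -9
V_6 = -V_2 + V_5 + 3  [with V_2=12, V_5=-9]  = -18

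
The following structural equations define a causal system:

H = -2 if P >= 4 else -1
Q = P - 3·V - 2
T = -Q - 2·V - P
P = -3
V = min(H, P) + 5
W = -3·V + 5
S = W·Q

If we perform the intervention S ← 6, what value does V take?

Intervening sets S = 6 and removes its equation (S = W·Q).
V is not downstream of the intervention, so its value is determined by the original equations.
H = -2 if P >= 4 else -1  [with P=-3]  = -1
V = min(H, P) + 5  [with H=-1, P=-3]  = 2

2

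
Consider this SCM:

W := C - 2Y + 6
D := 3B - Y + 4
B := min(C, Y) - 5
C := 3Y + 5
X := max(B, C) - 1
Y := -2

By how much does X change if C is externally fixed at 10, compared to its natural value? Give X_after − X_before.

do(C=10) replaces the equation C := 3Y + 5 with the constant C = 10.
B = min(C, Y) - 5  [with C=10, Y=-2]  = -7
X = max(B, C) - 1  [with B=-7, C=10]  = 9
Without intervention: C = 3Y + 5  [with Y=-2]  = -1; B = min(C, Y) - 5  [with C=-1, Y=-2]  = -7; X = max(B, C) - 1  [with B=-7, C=-1]  = -2.
Change = 9 − (-2) = 11.

11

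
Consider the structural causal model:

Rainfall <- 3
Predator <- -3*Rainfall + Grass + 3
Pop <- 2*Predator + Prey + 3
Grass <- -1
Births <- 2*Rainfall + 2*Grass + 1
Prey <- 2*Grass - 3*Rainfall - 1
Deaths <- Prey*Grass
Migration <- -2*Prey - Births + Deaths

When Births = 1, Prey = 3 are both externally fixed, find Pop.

-8

Under do(Births = 1, Prey = 3), each intervened variable's structural equation is replaced by its fixed value.
Predator = -3*Rainfall + Grass + 3  [with Rainfall=3, Grass=-1]  = -7
Pop = 2*Predator + Prey + 3  [with Predator=-7, Prey=3]  = -8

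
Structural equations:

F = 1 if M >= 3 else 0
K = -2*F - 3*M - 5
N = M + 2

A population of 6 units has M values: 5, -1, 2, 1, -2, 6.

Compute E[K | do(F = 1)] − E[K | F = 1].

11

do(F=1) breaks F's dependence on M. With F=1 fixed, K across the units is -22, -4, -13, -10, -1, -25, mean -12.5.
Conditioning on F=1 selects the 2 unit(s) with M ∈ {5, 6}. Their K values: -22, -25. Mean = -23.5.
Difference = -12.5 − (-23.5) = 11.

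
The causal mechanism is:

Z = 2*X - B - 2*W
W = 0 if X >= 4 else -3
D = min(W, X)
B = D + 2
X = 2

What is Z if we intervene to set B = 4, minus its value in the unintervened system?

Intervening sets B = 4 and removes its equation (B = D + 2).
W = 0 if X >= 4 else -3  [with X=2]  = -3
Z = 2*X - B - 2*W  [with X=2, B=4, W=-3]  = 6
Without intervention: W = 0 if X >= 4 else -3  [with X=2]  = -3; D = min(W, X)  [with W=-3, X=2]  = -3; B = D + 2  [with D=-3]  = -1; Z = 2*X - B - 2*W  [with X=2, B=-1, W=-3]  = 11.
Change = 6 − 11 = -5.

-5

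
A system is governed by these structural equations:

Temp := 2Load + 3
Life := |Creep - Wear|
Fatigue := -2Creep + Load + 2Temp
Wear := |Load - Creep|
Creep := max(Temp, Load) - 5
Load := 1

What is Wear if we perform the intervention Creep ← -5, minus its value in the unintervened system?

5

The intervention breaks the incoming arrows to Creep: Creep := max(Temp, Load) - 5 no longer applies, and Creep = -5.
Wear = |Load - Creep|  [with Load=1, Creep=-5]  = 6
Without intervention: Temp = 2Load + 3  [with Load=1]  = 5; Creep = max(Temp, Load) - 5  [with Temp=5, Load=1]  = 0; Wear = |Load - Creep|  [with Load=1, Creep=0]  = 1.
Change = 6 − 1 = 5.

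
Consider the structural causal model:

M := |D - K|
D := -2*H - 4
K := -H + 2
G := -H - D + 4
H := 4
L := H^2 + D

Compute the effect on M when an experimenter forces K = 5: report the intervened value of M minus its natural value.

Under do(K=5), the mechanism K := -H + 2 is discarded; K is fixed at 5.
D = -2*H - 4  [with H=4]  = -12
M = |D - K|  [with D=-12, K=5]  = 17
Without intervention: D = -2*H - 4  [with H=4]  = -12; K = -H + 2  [with H=4]  = -2; M = |D - K|  [with D=-12, K=-2]  = 10.
Change = 17 − 10 = 7.

7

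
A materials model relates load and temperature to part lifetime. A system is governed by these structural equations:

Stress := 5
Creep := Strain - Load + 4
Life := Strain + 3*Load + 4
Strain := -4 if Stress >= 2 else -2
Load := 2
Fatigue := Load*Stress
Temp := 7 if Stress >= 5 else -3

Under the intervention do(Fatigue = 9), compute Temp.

7

do(Fatigue=9) replaces the equation Fatigue := Load*Stress with the constant Fatigue = 9.
No directed path runs from Fatigue to Temp, so Temp keeps its natural value.
Temp = 7 if Stress >= 5 else -3  [with Stress=5]  = 7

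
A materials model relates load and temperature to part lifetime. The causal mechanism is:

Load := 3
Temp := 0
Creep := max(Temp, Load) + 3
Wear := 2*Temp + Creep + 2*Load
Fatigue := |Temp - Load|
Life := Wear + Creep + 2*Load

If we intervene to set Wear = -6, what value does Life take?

Under do(Wear=-6), the mechanism Wear := 2*Temp + Creep + 2*Load is discarded; Wear is fixed at -6.
Creep = max(Temp, Load) + 3  [with Temp=0, Load=3]  = 6
Life = Wear + Creep + 2*Load  [with Wear=-6, Creep=6, Load=3]  = 6

6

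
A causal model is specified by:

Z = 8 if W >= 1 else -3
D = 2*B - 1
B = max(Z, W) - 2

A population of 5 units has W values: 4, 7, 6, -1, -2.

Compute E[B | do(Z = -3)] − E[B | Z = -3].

4.3

Under do(Z=-3), Z's equation is replaced by Z=-3 for every unit. Per-unit B: 2, 5, 4, -3, -4. Mean = 0.8.
E[B|Z=-3] averages over only the 2 units with Z=-3 (W = -1, -2): B = -3, -4, mean -3.5.
Difference = 0.8 − (-3.5) = 4.3.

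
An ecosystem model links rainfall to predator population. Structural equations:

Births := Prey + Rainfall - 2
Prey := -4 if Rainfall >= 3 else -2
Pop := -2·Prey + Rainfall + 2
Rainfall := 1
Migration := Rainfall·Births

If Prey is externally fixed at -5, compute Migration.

Under do(Prey=-5), the mechanism Prey := -4 if Rainfall >= 3 else -2 is discarded; Prey is fixed at -5.
Births = Prey + Rainfall - 2  [with Prey=-5, Rainfall=1]  = -6
Migration = Rainfall·Births  [with Rainfall=1, Births=-6]  = -6

-6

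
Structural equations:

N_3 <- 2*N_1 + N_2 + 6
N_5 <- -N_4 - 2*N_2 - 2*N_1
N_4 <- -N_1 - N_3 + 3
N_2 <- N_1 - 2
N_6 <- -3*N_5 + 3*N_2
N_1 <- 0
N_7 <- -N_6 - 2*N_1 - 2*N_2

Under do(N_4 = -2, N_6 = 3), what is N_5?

Setting N_4 = -2, N_6 = 3 by intervention discards those variables' equations.
N_2 = N_1 - 2  [with N_1=0]  = -2
N_5 = -N_4 - 2*N_2 - 2*N_1  [with N_4=-2, N_2=-2, N_1=0]  = 6

6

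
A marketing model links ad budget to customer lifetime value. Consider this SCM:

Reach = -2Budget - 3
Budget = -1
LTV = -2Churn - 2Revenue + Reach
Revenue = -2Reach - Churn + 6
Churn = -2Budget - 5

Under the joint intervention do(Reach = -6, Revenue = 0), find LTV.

0

Setting Reach = -6, Revenue = 0 by intervention discards those variables' equations.
Churn = -2Budget - 5  [with Budget=-1]  = -3
LTV = -2Churn - 2Revenue + Reach  [with Churn=-3, Revenue=0, Reach=-6]  = 0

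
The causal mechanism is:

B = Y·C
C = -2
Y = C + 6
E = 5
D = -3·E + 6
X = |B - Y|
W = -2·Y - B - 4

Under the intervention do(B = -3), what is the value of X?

The intervention breaks the incoming arrows to B: B = Y·C no longer applies, and B = -3.
Y = C + 6  [with C=-2]  = 4
X = |B - Y|  [with B=-3, Y=4]  = 7

7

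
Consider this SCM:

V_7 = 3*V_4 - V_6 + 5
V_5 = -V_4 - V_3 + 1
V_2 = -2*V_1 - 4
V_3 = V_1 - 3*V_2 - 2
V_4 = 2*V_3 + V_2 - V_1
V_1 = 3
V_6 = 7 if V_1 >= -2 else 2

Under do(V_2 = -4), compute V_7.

55

Under do(V_2=-4), the mechanism V_2 = -2*V_1 - 4 is discarded; V_2 is fixed at -4.
V_3 = V_1 - 3*V_2 - 2  [with V_1=3, V_2=-4]  = 13
V_4 = 2*V_3 + V_2 - V_1  [with V_3=13, V_2=-4, V_1=3]  = 19
V_6 = 7 if V_1 >= -2 else 2  [with V_1=3]  = 7
V_7 = 3*V_4 - V_6 + 5  [with V_4=19, V_6=7]  = 55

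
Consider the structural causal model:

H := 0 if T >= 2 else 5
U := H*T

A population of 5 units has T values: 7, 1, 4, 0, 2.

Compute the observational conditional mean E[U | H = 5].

2.5

Conditioning on H=5 selects the 2 unit(s) with T ∈ {1, 0}. Their U values: 5, 0. Mean = 2.5.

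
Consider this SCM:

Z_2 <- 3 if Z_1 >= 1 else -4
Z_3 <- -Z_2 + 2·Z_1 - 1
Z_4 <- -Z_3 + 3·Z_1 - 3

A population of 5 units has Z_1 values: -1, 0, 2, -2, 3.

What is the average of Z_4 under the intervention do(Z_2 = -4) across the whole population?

-5.6

do(Z_2=-4) breaks Z_2's dependence on Z_1. With Z_2=-4 fixed, Z_4 across the units is -7, -6, -4, -8, -3, mean -5.6.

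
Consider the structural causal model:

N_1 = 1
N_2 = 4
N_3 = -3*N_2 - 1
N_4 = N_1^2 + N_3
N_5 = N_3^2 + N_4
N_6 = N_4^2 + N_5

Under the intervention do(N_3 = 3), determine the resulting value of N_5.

13

do(N_3=3) replaces the equation N_3 = -3*N_2 - 1 with the constant N_3 = 3.
N_4 = N_1^2 + N_3  [with N_1=1, N_3=3]  = 4
N_5 = N_3^2 + N_4  [with N_3=3, N_4=4]  = 13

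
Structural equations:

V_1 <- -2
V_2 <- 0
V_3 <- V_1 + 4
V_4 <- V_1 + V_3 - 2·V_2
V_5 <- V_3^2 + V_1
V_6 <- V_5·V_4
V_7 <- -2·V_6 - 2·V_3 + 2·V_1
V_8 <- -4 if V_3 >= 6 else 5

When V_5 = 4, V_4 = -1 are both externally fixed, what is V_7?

Setting V_5 = 4, V_4 = -1 by intervention discards those variables' equations.
V_3 = V_1 + 4  [with V_1=-2]  = 2
V_6 = V_5·V_4  [with V_5=4, V_4=-1]  = -4
V_7 = -2·V_6 - 2·V_3 + 2·V_1  [with V_6=-4, V_3=2, V_1=-2]  = 0

0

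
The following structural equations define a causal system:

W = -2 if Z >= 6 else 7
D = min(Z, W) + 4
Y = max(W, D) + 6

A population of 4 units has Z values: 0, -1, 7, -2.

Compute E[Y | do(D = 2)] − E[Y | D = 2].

1.25

Every unit gets D=2 under the intervention. Y values become 13, 13, 8, 13; E[Y|do(D=2)] = 11.75.
E[Y|D=2] averages over only the 2 units with D=2 (Z = 7, -2): Y = 8, 13, mean 10.5.
Difference = 11.75 − 10.5 = 1.25.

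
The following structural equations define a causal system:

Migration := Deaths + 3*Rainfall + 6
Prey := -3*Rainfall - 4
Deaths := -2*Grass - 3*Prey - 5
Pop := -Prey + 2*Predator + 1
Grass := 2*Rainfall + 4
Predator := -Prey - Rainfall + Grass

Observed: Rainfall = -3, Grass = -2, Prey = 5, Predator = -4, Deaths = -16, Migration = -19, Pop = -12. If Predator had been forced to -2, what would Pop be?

-8

The intervention breaks the incoming arrows to Predator: Predator := -Prey - Rainfall + Grass no longer applies, and Predator = -2.
Prey = -3*Rainfall - 4  [with Rainfall=-3]  = 5
Pop = -Prey + 2*Predator + 1  [with Prey=5, Predator=-2]  = -8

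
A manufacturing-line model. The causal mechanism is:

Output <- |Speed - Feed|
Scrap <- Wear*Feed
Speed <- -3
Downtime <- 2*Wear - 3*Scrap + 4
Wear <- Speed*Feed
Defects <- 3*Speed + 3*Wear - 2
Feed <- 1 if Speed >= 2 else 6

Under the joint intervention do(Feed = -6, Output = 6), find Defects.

43

The joint intervention fixes Feed = -6, Output = 6, removing each variable's own equation.
Wear = Speed*Feed  [with Speed=-3, Feed=-6]  = 18
Defects = 3*Speed + 3*Wear - 2  [with Speed=-3, Wear=18]  = 43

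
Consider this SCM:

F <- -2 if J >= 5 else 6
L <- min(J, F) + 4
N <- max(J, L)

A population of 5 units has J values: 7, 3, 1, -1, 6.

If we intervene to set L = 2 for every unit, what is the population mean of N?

do(L=2) breaks L's dependence on J. With L=2 fixed, N across the units is 7, 3, 2, 2, 6, mean 4.

4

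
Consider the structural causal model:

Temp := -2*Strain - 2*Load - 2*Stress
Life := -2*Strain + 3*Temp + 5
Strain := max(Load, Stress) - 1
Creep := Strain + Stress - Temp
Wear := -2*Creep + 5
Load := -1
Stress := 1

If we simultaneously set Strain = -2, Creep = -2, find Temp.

The joint intervention fixes Strain = -2, Creep = -2, removing each variable's own equation.
Temp = -2*Strain - 2*Load - 2*Stress  [with Strain=-2, Load=-1, Stress=1]  = 4

4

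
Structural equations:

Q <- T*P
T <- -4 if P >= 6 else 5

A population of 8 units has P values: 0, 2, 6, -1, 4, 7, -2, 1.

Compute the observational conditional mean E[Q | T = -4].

Conditioning on T=-4 selects the 2 unit(s) with P ∈ {6, 7}. Their Q values: -24, -28. Mean = -26.

-26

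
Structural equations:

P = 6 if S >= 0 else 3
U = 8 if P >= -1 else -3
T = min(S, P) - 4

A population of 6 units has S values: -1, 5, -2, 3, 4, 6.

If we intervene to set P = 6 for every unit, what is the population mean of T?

Under do(P=6), P's equation is replaced by P=6 for every unit. Per-unit T: -5, 1, -6, -1, 0, 2. Mean = -1.5.

-1.5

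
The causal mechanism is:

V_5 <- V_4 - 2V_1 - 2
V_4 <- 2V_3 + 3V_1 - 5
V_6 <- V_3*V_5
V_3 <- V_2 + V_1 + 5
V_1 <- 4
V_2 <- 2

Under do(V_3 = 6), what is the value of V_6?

54

The intervention breaks the incoming arrows to V_3: V_3 <- V_2 + V_1 + 5 no longer applies, and V_3 = 6.
V_4 = 2V_3 + 3V_1 - 5  [with V_3=6, V_1=4]  = 19
V_5 = V_4 - 2V_1 - 2  [with V_4=19, V_1=4]  = 9
V_6 = V_3*V_5  [with V_3=6, V_5=9]  = 54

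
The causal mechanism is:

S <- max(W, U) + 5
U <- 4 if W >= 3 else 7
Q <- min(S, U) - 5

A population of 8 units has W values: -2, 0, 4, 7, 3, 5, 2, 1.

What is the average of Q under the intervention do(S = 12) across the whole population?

do(S=12) breaks S's dependence on W. With S=12 fixed, Q across the units is 2, 2, -1, -1, -1, -1, 2, 2, mean 0.5.

0.5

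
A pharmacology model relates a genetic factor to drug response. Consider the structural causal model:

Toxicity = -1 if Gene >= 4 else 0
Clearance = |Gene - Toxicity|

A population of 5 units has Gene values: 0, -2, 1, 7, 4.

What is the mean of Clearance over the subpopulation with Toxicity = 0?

1

Conditioning on Toxicity=0 selects the 3 unit(s) with Gene ∈ {0, -2, 1}. Their Clearance values: 0, 2, 1. Mean = 1.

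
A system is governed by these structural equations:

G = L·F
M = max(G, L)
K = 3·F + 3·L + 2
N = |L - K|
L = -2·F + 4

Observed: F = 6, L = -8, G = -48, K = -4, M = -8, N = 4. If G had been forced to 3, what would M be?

3

do(G=3) replaces the equation G = L·F with the constant G = 3.
L = -2·F + 4  [with F=6]  = -8
M = max(G, L)  [with G=3, L=-8]  = 3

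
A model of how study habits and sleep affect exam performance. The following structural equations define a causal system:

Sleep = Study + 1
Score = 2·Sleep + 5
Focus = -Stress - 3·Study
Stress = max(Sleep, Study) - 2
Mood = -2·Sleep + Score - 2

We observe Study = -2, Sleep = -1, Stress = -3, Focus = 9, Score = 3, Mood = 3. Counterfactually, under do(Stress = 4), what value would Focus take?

2

The intervention breaks the incoming arrows to Stress: Stress = max(Sleep, Study) - 2 no longer applies, and Stress = 4.
Focus = -Stress - 3·Study  [with Stress=4, Study=-2]  = 2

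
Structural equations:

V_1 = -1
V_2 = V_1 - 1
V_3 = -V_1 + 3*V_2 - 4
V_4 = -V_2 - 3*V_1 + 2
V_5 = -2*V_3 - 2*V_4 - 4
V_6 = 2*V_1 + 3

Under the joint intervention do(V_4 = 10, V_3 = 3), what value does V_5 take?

-30

The joint intervention fixes V_4 = 10, V_3 = 3, removing each variable's own equation.
V_5 = -2*V_3 - 2*V_4 - 4  [with V_3=3, V_4=10]  = -30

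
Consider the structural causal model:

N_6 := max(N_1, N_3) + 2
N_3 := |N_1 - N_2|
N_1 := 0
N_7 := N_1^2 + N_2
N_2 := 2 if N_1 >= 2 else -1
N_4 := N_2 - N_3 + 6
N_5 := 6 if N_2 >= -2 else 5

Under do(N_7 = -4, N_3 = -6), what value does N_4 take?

11

The joint intervention fixes N_7 = -4, N_3 = -6, removing each variable's own equation.
N_2 = 2 if N_1 >= 2 else -1  [with N_1=0]  = -1
N_4 = N_2 - N_3 + 6  [with N_2=-1, N_3=-6]  = 11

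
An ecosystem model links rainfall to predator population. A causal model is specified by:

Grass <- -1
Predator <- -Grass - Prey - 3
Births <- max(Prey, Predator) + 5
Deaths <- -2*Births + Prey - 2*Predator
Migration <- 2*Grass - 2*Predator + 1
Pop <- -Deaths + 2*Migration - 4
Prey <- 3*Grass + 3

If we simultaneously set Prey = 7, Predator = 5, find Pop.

1

Under do(Prey = 7, Predator = 5), each intervened variable's structural equation is replaced by its fixed value.
Births = max(Prey, Predator) + 5  [with Prey=7, Predator=5]  = 12
Deaths = -2*Births + Prey - 2*Predator  [with Births=12, Prey=7, Predator=5]  = -27
Migration = 2*Grass - 2*Predator + 1  [with Grass=-1, Predator=5]  = -11
Pop = -Deaths + 2*Migration - 4  [with Deaths=-27, Migration=-11]  = 1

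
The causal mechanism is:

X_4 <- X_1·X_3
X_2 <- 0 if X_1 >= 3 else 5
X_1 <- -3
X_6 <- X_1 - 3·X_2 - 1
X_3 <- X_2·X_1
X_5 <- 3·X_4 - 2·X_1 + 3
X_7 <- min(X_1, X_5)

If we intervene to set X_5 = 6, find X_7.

Under do(X_5=6), the mechanism X_5 <- 3·X_4 - 2·X_1 + 3 is discarded; X_5 is fixed at 6.
X_7 = min(X_1, X_5)  [with X_1=-3, X_5=6]  = -3

-3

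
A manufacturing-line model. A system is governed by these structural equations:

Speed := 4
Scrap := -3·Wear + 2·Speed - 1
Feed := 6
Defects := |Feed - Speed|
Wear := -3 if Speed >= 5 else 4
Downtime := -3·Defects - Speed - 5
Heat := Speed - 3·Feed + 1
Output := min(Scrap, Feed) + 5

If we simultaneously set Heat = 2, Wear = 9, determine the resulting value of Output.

Under do(Heat = 2, Wear = 9), each intervened variable's structural equation is replaced by its fixed value.
Scrap = -3·Wear + 2·Speed - 1  [with Wear=9, Speed=4]  = -20
Output = min(Scrap, Feed) + 5  [with Scrap=-20, Feed=6]  = -15

-15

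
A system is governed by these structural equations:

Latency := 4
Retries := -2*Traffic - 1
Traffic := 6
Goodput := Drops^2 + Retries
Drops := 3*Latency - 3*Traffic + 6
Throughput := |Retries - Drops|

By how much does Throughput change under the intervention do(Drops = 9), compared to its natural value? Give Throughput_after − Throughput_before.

9

do(Drops=9) replaces the equation Drops := 3*Latency - 3*Traffic + 6 with the constant Drops = 9.
Retries = -2*Traffic - 1  [with Traffic=6]  = -13
Throughput = |Retries - Drops|  [with Retries=-13, Drops=9]  = 22
Without intervention: Drops = 3*Latency - 3*Traffic + 6  [with Latency=4, Traffic=6]  = 0; Retries = -2*Traffic - 1  [with Traffic=6]  = -13; Throughput = |Retries - Drops|  [with Retries=-13, Drops=0]  = 13.
Change = 22 − 13 = 9.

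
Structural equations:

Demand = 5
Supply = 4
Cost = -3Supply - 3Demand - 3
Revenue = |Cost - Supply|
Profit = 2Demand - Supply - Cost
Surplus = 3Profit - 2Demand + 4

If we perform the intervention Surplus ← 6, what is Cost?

do(Surplus=6) replaces the equation Surplus = 3Profit - 2Demand + 4 with the constant Surplus = 6.
Cost is not downstream of the intervention, so its value is determined by the original equations.
Cost = -3Supply - 3Demand - 3  [with Supply=4, Demand=5]  = -30

-30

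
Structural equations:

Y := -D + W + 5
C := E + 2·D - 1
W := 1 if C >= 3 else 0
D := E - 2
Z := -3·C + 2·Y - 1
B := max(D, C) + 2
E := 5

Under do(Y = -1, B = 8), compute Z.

-33

Setting Y = -1, B = 8 by intervention discards those variables' equations.
D = E - 2  [with E=5]  = 3
C = E + 2·D - 1  [with E=5, D=3]  = 10
Z = -3·C + 2·Y - 1  [with C=10, Y=-1]  = -33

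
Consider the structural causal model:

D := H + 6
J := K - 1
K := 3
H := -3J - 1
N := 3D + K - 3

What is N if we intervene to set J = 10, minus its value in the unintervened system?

-72

do(J=10) replaces the equation J := K - 1 with the constant J = 10.
H = -3J - 1  [with J=10]  = -31
D = H + 6  [with H=-31]  = -25
N = 3D + K - 3  [with D=-25, K=3]  = -75
Without intervention: J = K - 1  [with K=3]  = 2; H = -3J - 1  [with J=2]  = -7; D = H + 6  [with H=-7]  = -1; N = 3D + K - 3  [with D=-1, K=3]  = -3.
Change = -75 − (-3) = -72.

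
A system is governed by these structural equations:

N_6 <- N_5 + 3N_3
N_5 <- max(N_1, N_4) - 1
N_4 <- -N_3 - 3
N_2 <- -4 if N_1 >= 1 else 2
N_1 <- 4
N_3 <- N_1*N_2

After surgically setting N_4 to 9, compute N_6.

-40

Under do(N_4=9), the mechanism N_4 <- -N_3 - 3 is discarded; N_4 is fixed at 9.
N_2 = -4 if N_1 >= 1 else 2  [with N_1=4]  = -4
N_3 = N_1*N_2  [with N_1=4, N_2=-4]  = -16
N_5 = max(N_1, N_4) - 1  [with N_1=4, N_4=9]  = 8
N_6 = N_5 + 3N_3  [with N_5=8, N_3=-16]  = -40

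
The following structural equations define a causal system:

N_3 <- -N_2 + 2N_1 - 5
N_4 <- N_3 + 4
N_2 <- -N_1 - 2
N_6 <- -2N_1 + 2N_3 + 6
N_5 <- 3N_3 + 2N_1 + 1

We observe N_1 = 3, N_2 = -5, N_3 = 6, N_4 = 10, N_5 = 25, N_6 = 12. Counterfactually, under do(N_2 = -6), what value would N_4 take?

Under do(N_2=-6), the mechanism N_2 <- -N_1 - 2 is discarded; N_2 is fixed at -6.
N_3 = -N_2 + 2N_1 - 5  [with N_2=-6, N_1=3]  = 7
N_4 = N_3 + 4  [with N_3=7]  = 11

11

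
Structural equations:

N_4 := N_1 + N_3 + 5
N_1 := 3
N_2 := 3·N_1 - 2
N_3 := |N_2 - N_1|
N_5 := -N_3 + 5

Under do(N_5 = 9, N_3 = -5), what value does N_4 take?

3

Under do(N_5 = 9, N_3 = -5), each intervened variable's structural equation is replaced by its fixed value.
N_4 = N_1 + N_3 + 5  [with N_1=3, N_3=-5]  = 3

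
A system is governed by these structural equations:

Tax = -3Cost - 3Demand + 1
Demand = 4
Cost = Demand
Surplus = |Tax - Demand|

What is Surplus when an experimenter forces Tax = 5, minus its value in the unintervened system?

The intervention breaks the incoming arrows to Tax: Tax = -3Cost - 3Demand + 1 no longer applies, and Tax = 5.
Surplus = |Tax - Demand|  [with Tax=5, Demand=4]  = 1
Without intervention: Cost = Demand  [with Demand=4]  = 4; Tax = -3Cost - 3Demand + 1  [with Cost=4, Demand=4]  = -23; Surplus = |Tax - Demand|  [with Tax=-23, Demand=4]  = 27.
Change = 1 − 27 = -26.

-26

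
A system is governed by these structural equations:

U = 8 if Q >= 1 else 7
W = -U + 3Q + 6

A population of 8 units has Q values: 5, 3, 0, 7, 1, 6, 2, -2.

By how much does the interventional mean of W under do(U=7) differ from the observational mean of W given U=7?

do(U=7) breaks U's dependence on Q. With U=7 fixed, W across the units is 14, 8, -1, 20, 2, 17, 5, -7, mean 7.25.
E[W|U=7] averages over only the 2 units with U=7 (Q = 0, -2): W = -1, -7, mean -4.
Difference = 7.25 − (-4) = 11.25.

11.25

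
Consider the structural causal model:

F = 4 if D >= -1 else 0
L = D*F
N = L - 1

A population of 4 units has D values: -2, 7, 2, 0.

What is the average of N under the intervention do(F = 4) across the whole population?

do(F=4) breaks F's dependence on D. With F=4 fixed, N across the units is -9, 27, 7, -1, mean 6.

6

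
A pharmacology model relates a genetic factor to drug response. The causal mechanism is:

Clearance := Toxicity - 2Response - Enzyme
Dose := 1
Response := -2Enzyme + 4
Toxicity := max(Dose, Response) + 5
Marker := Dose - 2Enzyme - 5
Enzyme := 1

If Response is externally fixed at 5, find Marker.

-6

Under do(Response=5), the mechanism Response := -2Enzyme + 4 is discarded; Response is fixed at 5.
Since Marker is not a descendant of the intervened variable, it is unaffected.
Marker = Dose - 2Enzyme - 5  [with Dose=1, Enzyme=1]  = -6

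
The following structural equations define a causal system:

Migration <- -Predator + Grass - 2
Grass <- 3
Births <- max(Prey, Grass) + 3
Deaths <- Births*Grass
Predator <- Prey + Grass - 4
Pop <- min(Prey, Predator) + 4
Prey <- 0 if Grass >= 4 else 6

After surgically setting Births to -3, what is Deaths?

Intervening sets Births = -3 and removes its equation (Births <- max(Prey, Grass) + 3).
Deaths = Births*Grass  [with Births=-3, Grass=3]  = -9

-9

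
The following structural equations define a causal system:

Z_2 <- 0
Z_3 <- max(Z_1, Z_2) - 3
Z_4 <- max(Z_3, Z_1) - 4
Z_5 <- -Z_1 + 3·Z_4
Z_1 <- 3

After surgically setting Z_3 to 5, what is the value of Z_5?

0

do(Z_3=5) replaces the equation Z_3 <- max(Z_1, Z_2) - 3 with the constant Z_3 = 5.
Z_4 = max(Z_3, Z_1) - 4  [with Z_3=5, Z_1=3]  = 1
Z_5 = -Z_1 + 3·Z_4  [with Z_1=3, Z_4=1]  = 0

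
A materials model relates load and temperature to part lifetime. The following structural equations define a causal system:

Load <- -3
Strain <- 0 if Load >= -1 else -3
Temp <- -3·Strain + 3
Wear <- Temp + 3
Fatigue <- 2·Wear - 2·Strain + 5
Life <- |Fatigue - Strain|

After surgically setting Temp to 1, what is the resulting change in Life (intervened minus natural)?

The intervention breaks the incoming arrows to Temp: Temp <- -3·Strain + 3 no longer applies, and Temp = 1.
Strain = 0 if Load >= -1 else -3  [with Load=-3]  = -3
Wear = Temp + 3  [with Temp=1]  = 4
Fatigue = 2·Wear - 2·Strain + 5  [with Wear=4, Strain=-3]  = 19
Life = |Fatigue - Strain|  [with Fatigue=19, Strain=-3]  = 22
Without intervention: Strain = 0 if Load >= -1 else -3  [with Load=-3]  = -3; Temp = -3·Strain + 3  [with Strain=-3]  = 12; Wear = Temp + 3  [with Temp=12]  = 15; Fatigue = 2·Wear - 2·Strain + 5  [with Wear=15, Strain=-3]  = 41; Life = |Fatigue - Strain|  [with Fatigue=41, Strain=-3]  = 44.
Change = 22 − 44 = -22.

-22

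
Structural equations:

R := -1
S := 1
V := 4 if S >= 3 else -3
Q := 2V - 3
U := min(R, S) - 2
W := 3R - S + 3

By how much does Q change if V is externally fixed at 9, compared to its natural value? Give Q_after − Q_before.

The intervention breaks the incoming arrows to V: V := 4 if S >= 3 else -3 no longer applies, and V = 9.
Q = 2V - 3  [with V=9]  = 15
Without intervention: V = 4 if S >= 3 else -3  [with S=1]  = -3; Q = 2V - 3  [with V=-3]  = -9.
Change = 15 − (-9) = 24.

24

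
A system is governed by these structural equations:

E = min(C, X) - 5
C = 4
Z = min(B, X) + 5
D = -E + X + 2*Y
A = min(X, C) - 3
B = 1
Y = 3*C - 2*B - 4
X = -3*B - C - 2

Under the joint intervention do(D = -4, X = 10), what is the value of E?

-1

The joint intervention fixes D = -4, X = 10, removing each variable's own equation.
E = min(C, X) - 5  [with C=4, X=10]  = -1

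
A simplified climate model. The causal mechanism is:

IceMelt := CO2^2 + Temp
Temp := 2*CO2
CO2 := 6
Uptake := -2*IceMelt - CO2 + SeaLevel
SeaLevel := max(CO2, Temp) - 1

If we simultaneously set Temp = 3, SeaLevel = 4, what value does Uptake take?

Setting Temp = 3, SeaLevel = 4 by intervention discards those variables' equations.
IceMelt = CO2^2 + Temp  [with CO2=6, Temp=3]  = 39
Uptake = -2*IceMelt - CO2 + SeaLevel  [with IceMelt=39, CO2=6, SeaLevel=4]  = -80

-80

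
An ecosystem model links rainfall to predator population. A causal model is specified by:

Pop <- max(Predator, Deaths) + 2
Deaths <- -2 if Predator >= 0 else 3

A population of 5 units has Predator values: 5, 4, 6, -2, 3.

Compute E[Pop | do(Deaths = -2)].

5.2

Every unit gets Deaths=-2 under the intervention. Pop values become 7, 6, 8, 0, 5; E[Pop|do(Deaths=-2)] = 5.2.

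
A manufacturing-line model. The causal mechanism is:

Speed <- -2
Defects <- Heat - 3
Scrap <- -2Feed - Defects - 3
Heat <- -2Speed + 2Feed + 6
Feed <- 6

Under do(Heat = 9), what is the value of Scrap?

do(Heat=9) replaces the equation Heat <- -2Speed + 2Feed + 6 with the constant Heat = 9.
Defects = Heat - 3  [with Heat=9]  = 6
Scrap = -2Feed - Defects - 3  [with Feed=6, Defects=6]  = -21

-21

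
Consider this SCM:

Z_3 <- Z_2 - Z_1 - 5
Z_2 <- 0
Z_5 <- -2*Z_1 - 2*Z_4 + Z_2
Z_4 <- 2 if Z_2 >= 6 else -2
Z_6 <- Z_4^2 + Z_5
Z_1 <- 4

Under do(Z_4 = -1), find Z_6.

-5

Under do(Z_4=-1), the mechanism Z_4 <- 2 if Z_2 >= 6 else -2 is discarded; Z_4 is fixed at -1.
Z_5 = -2*Z_1 - 2*Z_4 + Z_2  [with Z_1=4, Z_4=-1, Z_2=0]  = -6
Z_6 = Z_4^2 + Z_5  [with Z_4=-1, Z_5=-6]  = -5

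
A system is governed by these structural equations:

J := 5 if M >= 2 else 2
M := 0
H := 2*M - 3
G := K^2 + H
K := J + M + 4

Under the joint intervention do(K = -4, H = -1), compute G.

15

The joint intervention fixes K = -4, H = -1, removing each variable's own equation.
G = K^2 + H  [with K=-4, H=-1]  = 15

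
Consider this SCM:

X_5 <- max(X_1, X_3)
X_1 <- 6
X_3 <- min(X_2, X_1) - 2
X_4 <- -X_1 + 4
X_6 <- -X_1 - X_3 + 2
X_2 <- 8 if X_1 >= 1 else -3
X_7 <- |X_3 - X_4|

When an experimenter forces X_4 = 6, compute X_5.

6

Intervening sets X_4 = 6 and removes its equation (X_4 <- -X_1 + 4).
No directed path runs from X_4 to X_5, so X_5 keeps its natural value.
X_2 = 8 if X_1 >= 1 else -3  [with X_1=6]  = 8
X_3 = min(X_2, X_1) - 2  [with X_2=8, X_1=6]  = 4
X_5 = max(X_1, X_3)  [with X_1=6, X_3=4]  = 6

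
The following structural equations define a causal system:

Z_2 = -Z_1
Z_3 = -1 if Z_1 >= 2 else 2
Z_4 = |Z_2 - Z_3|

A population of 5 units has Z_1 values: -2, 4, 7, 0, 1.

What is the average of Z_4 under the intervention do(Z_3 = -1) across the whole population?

do(Z_3=-1) breaks Z_3's dependence on Z_1. With Z_3=-1 fixed, Z_4 across the units is 3, 3, 6, 1, 0, mean 2.6.

2.6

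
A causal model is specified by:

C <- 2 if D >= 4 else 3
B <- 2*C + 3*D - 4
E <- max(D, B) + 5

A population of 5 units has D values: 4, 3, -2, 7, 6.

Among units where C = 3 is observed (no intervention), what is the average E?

Observing C=3 restricts to units where C's equation naturally yields 3: D ∈ {3, -2}. In that subpopulation E = 16, 3, mean 9.5.

9.5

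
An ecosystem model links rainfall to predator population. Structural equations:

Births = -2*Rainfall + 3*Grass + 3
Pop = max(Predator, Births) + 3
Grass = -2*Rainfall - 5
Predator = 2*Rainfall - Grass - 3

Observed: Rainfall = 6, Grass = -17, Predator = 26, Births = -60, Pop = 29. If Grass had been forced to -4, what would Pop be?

16

do(Grass=-4) replaces the equation Grass = -2*Rainfall - 5 with the constant Grass = -4.
Predator = 2*Rainfall - Grass - 3  [with Rainfall=6, Grass=-4]  = 13
Births = -2*Rainfall + 3*Grass + 3  [with Rainfall=6, Grass=-4]  = -21
Pop = max(Predator, Births) + 3  [with Predator=13, Births=-21]  = 16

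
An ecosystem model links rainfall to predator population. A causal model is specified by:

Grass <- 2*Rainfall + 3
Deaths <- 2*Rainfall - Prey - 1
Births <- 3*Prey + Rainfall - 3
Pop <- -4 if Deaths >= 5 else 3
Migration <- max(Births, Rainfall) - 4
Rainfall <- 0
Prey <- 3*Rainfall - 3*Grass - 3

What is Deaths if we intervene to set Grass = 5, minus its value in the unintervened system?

6

do(Grass=5) replaces the equation Grass <- 2*Rainfall + 3 with the constant Grass = 5.
Prey = 3*Rainfall - 3*Grass - 3  [with Rainfall=0, Grass=5]  = -18
Deaths = 2*Rainfall - Prey - 1  [with Rainfall=0, Prey=-18]  = 17
Without intervention: Grass = 2*Rainfall + 3  [with Rainfall=0]  = 3; Prey = 3*Rainfall - 3*Grass - 3  [with Rainfall=0, Grass=3]  = -12; Deaths = 2*Rainfall - Prey - 1  [with Rainfall=0, Prey=-12]  = 11.
Change = 17 − 11 = 6.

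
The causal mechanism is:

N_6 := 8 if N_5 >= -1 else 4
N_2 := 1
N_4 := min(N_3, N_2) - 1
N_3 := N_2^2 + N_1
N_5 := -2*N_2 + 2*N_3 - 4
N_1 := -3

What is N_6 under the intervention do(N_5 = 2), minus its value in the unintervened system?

4

The intervention breaks the incoming arrows to N_5: N_5 := -2*N_2 + 2*N_3 - 4 no longer applies, and N_5 = 2.
N_6 = 8 if N_5 >= -1 else 4  [with N_5=2]  = 8
Without intervention: N_3 = N_2^2 + N_1  [with N_2=1, N_1=-3]  = -2; N_5 = -2*N_2 + 2*N_3 - 4  [with N_2=1, N_3=-2]  = -10; N_6 = 8 if N_5 >= -1 else 4  [with N_5=-10]  = 4.
Change = 8 − 4 = 4.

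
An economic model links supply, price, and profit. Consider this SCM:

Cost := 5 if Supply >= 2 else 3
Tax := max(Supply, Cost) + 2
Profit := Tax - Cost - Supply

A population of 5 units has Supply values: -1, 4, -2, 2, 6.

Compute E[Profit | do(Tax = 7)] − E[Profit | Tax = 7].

The intervention sets Tax=7 in all 5 units regardless of Supply. Recomputing Profit per unit gives 5, -2, 6, 0, -4; average 1.
Observing Tax=7 restricts to units where Tax's equation naturally yields 7: Supply ∈ {4, 2}. In that subpopulation Profit = -2, 0, mean -1.
Difference = 1 − (-1) = 2.

2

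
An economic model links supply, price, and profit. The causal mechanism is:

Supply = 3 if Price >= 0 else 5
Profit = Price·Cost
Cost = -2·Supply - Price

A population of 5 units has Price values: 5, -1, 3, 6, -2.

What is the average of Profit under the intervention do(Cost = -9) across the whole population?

Every unit gets Cost=-9 under the intervention. Profit values become -45, 9, -27, -54, 18; E[Profit|do(Cost=-9)] = -19.8.

-19.8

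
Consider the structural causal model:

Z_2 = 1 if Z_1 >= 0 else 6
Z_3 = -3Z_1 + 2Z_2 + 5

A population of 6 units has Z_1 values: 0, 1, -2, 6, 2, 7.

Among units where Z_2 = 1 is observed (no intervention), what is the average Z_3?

Observing Z_2=1 restricts to units where Z_2's equation naturally yields 1: Z_1 ∈ {0, 1, 6, 2, 7}. In that subpopulation Z_3 = 7, 4, -11, 1, -14, mean -2.6.

-2.6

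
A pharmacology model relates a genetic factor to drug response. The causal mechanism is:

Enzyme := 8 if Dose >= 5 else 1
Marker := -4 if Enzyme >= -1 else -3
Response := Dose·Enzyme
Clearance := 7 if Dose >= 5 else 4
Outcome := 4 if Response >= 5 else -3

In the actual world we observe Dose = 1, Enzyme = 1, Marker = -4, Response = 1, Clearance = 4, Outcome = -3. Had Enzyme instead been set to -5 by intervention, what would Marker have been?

The intervention breaks the incoming arrows to Enzyme: Enzyme := 8 if Dose >= 5 else 1 no longer applies, and Enzyme = -5.
Marker = -4 if Enzyme >= -1 else -3  [with Enzyme=-5]  = -3

-3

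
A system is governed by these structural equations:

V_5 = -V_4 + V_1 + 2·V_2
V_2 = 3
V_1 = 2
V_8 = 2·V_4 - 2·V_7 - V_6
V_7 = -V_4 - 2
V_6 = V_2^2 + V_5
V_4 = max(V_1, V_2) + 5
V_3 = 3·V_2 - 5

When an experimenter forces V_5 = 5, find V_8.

do(V_5=5) replaces the equation V_5 = -V_4 + V_1 + 2·V_2 with the constant V_5 = 5.
V_4 = max(V_1, V_2) + 5  [with V_1=2, V_2=3]  = 8
V_6 = V_2^2 + V_5  [with V_2=3, V_5=5]  = 14
V_7 = -V_4 - 2  [with V_4=8]  = -10
V_8 = 2·V_4 - 2·V_7 - V_6  [with V_4=8, V_7=-10, V_6=14]  = 22

22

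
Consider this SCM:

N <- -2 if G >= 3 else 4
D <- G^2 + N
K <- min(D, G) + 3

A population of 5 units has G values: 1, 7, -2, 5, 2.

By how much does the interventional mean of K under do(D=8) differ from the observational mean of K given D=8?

Every unit gets D=8 under the intervention. K values become 4, 10, 1, 8, 5; E[K|do(D=8)] = 5.6.
Observing D=8 restricts to units where D's equation naturally yields 8: G ∈ {-2, 2}. In that subpopulation K = 1, 5, mean 3.
Difference = 5.6 − 3 = 2.6.

2.6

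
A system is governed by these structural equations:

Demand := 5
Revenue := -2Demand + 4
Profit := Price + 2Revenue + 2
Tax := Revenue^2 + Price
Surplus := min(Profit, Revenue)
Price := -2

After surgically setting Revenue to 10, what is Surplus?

10

The intervention breaks the incoming arrows to Revenue: Revenue := -2Demand + 4 no longer applies, and Revenue = 10.
Profit = Price + 2Revenue + 2  [with Price=-2, Revenue=10]  = 20
Surplus = min(Profit, Revenue)  [with Profit=20, Revenue=10]  = 10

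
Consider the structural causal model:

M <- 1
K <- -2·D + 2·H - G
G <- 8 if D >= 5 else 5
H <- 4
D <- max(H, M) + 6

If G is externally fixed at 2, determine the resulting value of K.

-14

Intervening sets G = 2 and removes its equation (G <- 8 if D >= 5 else 5).
D = max(H, M) + 6  [with H=4, M=1]  = 10
K = -2·D + 2·H - G  [with D=10, H=4, G=2]  = -14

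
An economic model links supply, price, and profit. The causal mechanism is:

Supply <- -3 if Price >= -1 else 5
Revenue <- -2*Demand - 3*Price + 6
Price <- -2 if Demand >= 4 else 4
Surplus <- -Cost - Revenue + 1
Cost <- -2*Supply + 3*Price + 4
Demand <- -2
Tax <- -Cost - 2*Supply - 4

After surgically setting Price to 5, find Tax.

-23

Under do(Price=5), the mechanism Price <- -2 if Demand >= 4 else 4 is discarded; Price is fixed at 5.
Supply = -3 if Price >= -1 else 5  [with Price=5]  = -3
Cost = -2*Supply + 3*Price + 4  [with Supply=-3, Price=5]  = 25
Tax = -Cost - 2*Supply - 4  [with Cost=25, Supply=-3]  = -23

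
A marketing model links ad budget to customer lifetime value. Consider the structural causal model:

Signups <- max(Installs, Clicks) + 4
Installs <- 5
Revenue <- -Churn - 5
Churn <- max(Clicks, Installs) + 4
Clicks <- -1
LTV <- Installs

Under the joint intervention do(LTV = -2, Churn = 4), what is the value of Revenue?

Setting LTV = -2, Churn = 4 by intervention discards those variables' equations.
Revenue = -Churn - 5  [with Churn=4]  = -9

-9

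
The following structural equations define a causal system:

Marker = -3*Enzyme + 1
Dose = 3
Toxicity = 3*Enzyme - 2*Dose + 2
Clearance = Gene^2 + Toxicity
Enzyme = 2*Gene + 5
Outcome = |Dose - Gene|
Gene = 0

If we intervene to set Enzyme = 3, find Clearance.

The intervention breaks the incoming arrows to Enzyme: Enzyme = 2*Gene + 5 no longer applies, and Enzyme = 3.
Toxicity = 3*Enzyme - 2*Dose + 2  [with Enzyme=3, Dose=3]  = 5
Clearance = Gene^2 + Toxicity  [with Gene=0, Toxicity=5]  = 5

5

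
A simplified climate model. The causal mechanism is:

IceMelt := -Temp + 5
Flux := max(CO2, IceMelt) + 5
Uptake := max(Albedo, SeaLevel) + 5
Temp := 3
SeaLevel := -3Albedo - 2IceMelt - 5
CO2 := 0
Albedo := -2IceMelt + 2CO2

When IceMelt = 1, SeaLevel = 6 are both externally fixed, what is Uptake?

11

Under do(IceMelt = 1, SeaLevel = 6), each intervened variable's structural equation is replaced by its fixed value.
Albedo = -2IceMelt + 2CO2  [with IceMelt=1, CO2=0]  = -2
Uptake = max(Albedo, SeaLevel) + 5  [with Albedo=-2, SeaLevel=6]  = 11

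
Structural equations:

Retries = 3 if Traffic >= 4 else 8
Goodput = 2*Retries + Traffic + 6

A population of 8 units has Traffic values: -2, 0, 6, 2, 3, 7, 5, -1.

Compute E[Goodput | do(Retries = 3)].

do(Retries=3) breaks Retries's dependence on Traffic. With Retries=3 fixed, Goodput across the units is 10, 12, 18, 14, 15, 19, 17, 11, mean 14.5.

14.5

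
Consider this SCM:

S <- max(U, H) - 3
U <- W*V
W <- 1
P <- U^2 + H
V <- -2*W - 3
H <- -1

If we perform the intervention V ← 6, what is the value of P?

The intervention breaks the incoming arrows to V: V <- -2*W - 3 no longer applies, and V = 6.
U = W*V  [with W=1, V=6]  = 6
P = U^2 + H  [with U=6, H=-1]  = 35

35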